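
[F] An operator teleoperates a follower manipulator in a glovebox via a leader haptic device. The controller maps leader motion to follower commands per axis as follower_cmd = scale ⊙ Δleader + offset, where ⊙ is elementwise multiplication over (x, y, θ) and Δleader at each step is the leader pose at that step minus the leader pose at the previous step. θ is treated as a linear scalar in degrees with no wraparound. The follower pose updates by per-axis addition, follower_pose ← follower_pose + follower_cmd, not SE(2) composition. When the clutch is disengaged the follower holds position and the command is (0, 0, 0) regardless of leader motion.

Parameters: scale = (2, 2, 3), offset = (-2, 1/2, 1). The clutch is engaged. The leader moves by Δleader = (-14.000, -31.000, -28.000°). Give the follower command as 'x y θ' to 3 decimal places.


-30.000 -61.500 -83.000

axis x: 2·-14.000 + -2 = -30.000
axis y: 2·-31.000 + 1/2 = -61.500
axis θ: 3·-28.000 + 1 = -83.000


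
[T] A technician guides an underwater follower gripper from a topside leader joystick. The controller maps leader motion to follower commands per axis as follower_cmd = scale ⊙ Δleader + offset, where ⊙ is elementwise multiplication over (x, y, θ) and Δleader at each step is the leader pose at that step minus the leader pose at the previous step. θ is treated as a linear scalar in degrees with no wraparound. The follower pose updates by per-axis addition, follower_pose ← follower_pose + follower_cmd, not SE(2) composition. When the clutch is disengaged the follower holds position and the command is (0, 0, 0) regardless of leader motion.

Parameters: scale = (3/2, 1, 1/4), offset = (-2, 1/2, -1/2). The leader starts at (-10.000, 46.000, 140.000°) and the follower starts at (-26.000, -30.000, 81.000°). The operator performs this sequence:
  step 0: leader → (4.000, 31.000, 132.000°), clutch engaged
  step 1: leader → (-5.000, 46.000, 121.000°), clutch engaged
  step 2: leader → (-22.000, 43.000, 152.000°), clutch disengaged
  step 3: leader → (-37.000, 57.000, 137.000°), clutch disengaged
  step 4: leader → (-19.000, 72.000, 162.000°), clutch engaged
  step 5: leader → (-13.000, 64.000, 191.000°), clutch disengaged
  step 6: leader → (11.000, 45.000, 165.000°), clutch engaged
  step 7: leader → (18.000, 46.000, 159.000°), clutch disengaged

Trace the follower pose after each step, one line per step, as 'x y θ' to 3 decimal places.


step 0: Δleader=(14.000, -15.000, -8.000°), engaged; cmd=(19.000, -14.500, -2.500°) → follower=(-7.000, -44.500, 78.500°)
step 1: Δleader=(-9.000, 15.000, -11.000°), engaged; cmd=(-15.500, 15.500, -3.250°) → follower=(-22.500, -29.000, 75.250°)
step 2: Δleader=(-17.000, -3.000, 31.000°), disengaged; cmd=(0,0,0) → follower holds at (-22.500, -29.000, 75.250°)
step 3: Δleader=(-15.000, 14.000, -15.000°), disengaged; cmd=(0,0,0) → follower holds at (-22.500, -29.000, 75.250°)
step 4: Δleader=(18.000, 15.000, 25.000°), engaged; cmd=(25.000, 15.500, 5.750°) → follower=(2.500, -13.500, 81.000°)
step 5: Δleader=(6.000, -8.000, 29.000°), disengaged; cmd=(0,0,0) → follower holds at (2.500, -13.500, 81.000°)
step 6: Δleader=(24.000, -19.000, -26.000°), engaged; cmd=(34.000, -18.500, -7.000°) → follower=(36.500, -32.000, 74.000°)
step 7: Δleader=(7.000, 1.000, -6.000°), disengaged; cmd=(0,0,0) → follower holds at (36.500, -32.000, 74.000°)

-7.000 -44.500 78.500
-22.500 -29.000 75.250
-22.500 -29.000 75.250
-22.500 -29.000 75.250
2.500 -13.500 81.000
2.500 -13.500 81.000
36.500 -32.000 74.000
36.500 -32.000 74.000


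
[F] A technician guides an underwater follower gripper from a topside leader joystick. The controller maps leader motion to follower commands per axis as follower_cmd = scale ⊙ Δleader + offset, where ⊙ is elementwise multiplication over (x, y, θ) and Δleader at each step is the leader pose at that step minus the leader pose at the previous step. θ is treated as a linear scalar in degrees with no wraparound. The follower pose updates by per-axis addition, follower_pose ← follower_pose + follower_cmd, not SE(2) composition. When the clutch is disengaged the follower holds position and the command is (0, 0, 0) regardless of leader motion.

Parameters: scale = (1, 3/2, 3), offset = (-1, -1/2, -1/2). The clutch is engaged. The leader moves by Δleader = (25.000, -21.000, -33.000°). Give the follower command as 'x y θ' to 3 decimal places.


axis x: 1·25.000 + -1 = 24.000
axis y: 3/2·-21.000 + -1/2 = -32.000
axis θ: 3·-33.000 + -1/2 = -99.500

24.000 -32.000 -99.500


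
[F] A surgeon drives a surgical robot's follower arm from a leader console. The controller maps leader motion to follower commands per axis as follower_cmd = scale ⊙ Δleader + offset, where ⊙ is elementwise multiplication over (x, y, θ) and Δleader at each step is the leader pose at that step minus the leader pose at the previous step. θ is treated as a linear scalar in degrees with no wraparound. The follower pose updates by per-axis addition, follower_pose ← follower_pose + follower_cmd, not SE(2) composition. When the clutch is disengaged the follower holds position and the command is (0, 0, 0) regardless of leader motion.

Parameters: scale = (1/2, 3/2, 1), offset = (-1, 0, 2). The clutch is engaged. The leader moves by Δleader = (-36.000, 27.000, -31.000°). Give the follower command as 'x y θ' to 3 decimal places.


-19.000 40.500 -29.000

axis x: 1/2·-36.000 + -1 = -19.000
axis y: 3/2·27.000 + 0 = 40.500
axis θ: 1·-31.000 + 2 = -29.000


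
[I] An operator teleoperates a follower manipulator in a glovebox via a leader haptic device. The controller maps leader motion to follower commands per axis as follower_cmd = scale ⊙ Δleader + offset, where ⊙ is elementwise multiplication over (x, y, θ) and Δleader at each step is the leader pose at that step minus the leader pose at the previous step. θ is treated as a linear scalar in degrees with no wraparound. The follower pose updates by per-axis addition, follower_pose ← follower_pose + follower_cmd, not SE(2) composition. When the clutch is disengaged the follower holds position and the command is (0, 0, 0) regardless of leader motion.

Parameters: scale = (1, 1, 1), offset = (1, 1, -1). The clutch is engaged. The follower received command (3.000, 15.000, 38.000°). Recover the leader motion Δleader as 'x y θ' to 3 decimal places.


axis x: (3.000 − 1) / (1) = 2.000
axis y: (15.000 − 1) / (1) = 14.000
axis θ: (38.000 − -1) / (1) = 39.000

2.000 14.000 39.000


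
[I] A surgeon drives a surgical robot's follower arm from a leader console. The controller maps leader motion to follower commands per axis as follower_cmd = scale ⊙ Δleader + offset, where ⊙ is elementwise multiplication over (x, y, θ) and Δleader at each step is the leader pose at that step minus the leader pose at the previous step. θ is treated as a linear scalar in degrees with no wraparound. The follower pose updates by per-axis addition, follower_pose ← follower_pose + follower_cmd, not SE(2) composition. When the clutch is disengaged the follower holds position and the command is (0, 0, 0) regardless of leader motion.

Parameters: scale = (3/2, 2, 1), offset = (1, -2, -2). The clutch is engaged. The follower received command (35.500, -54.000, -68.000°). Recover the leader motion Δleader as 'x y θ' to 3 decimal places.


23.000 -26.000 -66.000

axis x: (35.500 − 1) / (3/2) = 23.000
axis y: (-54.000 − -2) / (2) = -26.000
axis θ: (-68.000 − -2) / (1) = -66.000


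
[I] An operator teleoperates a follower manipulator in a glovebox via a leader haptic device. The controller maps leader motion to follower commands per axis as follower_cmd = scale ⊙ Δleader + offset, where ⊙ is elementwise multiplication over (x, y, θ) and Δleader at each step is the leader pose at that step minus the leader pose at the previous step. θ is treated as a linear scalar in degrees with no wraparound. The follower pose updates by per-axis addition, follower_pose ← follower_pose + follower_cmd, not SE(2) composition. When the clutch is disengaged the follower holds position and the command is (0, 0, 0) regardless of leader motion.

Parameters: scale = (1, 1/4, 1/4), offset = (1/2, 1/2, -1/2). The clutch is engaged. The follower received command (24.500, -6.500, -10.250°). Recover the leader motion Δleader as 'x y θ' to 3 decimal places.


axis x: (24.500 − 1/2) / (1) = 24.000
axis y: (-6.500 − 1/2) / (1/4) = -28.000
axis θ: (-10.250 − -1/2) / (1/4) = -39.000

24.000 -28.000 -39.000


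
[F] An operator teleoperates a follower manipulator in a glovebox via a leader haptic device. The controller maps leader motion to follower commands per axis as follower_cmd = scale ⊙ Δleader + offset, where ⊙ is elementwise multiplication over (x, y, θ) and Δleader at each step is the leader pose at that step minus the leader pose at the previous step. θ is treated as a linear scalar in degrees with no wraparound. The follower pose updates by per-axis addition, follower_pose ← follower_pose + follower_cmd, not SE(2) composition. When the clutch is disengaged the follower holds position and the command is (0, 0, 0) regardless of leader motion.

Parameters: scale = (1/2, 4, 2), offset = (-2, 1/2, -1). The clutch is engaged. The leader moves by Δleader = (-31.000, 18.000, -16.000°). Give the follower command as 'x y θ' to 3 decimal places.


-17.500 72.500 -33.000

axis x: 1/2·-31.000 + -2 = -17.500
axis y: 4·18.000 + 1/2 = 72.500
axis θ: 2·-16.000 + -1 = -33.000


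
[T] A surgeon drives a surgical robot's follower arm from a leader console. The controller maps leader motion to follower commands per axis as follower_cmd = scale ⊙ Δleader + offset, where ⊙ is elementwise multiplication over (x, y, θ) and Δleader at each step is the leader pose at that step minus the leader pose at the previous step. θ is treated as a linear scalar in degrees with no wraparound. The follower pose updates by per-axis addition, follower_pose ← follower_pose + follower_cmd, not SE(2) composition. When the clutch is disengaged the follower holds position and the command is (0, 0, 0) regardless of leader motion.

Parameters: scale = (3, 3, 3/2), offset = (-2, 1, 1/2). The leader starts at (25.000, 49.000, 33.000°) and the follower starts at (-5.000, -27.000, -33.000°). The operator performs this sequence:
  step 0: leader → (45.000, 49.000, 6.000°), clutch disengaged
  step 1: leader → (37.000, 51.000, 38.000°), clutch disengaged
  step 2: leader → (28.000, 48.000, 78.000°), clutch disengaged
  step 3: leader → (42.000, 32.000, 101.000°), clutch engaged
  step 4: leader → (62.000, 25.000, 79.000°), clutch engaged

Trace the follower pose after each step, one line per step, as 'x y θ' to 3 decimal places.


-5.000 -27.000 -33.000
-5.000 -27.000 -33.000
-5.000 -27.000 -33.000
35.000 -74.000 2.000
93.000 -94.000 -30.500

step 0: Δleader=(20.000, 0.000, -27.000°), disengaged; cmd=(0,0,0) → follower holds at (-5.000, -27.000, -33.000°)
step 1: Δleader=(-8.000, 2.000, 32.000°), disengaged; cmd=(0,0,0) → follower holds at (-5.000, -27.000, -33.000°)
step 2: Δleader=(-9.000, -3.000, 40.000°), disengaged; cmd=(0,0,0) → follower holds at (-5.000, -27.000, -33.000°)
step 3: Δleader=(14.000, -16.000, 23.000°), engaged; cmd=(40.000, -47.000, 35.000°) → follower=(35.000, -74.000, 2.000°)
step 4: Δleader=(20.000, -7.000, -22.000°), engaged; cmd=(58.000, -20.000, -32.500°) → follower=(93.000, -94.000, -30.500°)


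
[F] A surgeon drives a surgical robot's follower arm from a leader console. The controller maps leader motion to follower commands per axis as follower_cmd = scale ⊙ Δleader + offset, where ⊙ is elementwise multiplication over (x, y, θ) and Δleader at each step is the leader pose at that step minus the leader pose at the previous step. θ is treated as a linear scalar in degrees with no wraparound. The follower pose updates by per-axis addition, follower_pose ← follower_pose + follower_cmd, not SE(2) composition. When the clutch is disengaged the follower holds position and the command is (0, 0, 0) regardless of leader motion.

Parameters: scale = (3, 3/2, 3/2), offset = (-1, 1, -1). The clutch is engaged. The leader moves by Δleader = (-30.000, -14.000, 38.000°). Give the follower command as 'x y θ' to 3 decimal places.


-91.000 -20.000 56.000

axis x: 3·-30.000 + -1 = -91.000
axis y: 3/2·-14.000 + 1 = -20.000
axis θ: 3/2·38.000 + -1 = 56.000


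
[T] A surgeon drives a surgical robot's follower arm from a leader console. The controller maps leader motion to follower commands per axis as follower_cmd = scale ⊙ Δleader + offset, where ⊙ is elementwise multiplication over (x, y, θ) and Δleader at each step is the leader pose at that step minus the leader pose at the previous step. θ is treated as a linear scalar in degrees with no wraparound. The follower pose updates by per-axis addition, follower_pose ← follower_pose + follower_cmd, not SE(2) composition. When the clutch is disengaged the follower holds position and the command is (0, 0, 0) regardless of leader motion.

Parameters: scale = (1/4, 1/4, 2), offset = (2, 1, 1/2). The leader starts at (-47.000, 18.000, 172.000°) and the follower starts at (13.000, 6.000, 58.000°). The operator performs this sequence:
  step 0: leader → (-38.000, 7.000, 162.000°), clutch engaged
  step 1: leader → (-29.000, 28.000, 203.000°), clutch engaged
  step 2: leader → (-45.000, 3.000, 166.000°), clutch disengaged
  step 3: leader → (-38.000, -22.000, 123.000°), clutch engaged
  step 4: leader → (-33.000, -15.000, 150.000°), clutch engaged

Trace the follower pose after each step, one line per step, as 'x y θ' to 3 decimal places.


step 0: Δleader=(9.000, -11.000, -10.000°), engaged; cmd=(4.250, -1.750, -19.500°) → follower=(17.250, 4.250, 38.500°)
step 1: Δleader=(9.000, 21.000, 41.000°), engaged; cmd=(4.250, 6.250, 82.500°) → follower=(21.500, 10.500, 121.000°)
step 2: Δleader=(-16.000, -25.000, -37.000°), disengaged; cmd=(0,0,0) → follower holds at (21.500, 10.500, 121.000°)
step 3: Δleader=(7.000, -25.000, -43.000°), engaged; cmd=(3.750, -5.250, -85.500°) → follower=(25.250, 5.250, 35.500°)
step 4: Δleader=(5.000, 7.000, 27.000°), engaged; cmd=(3.250, 2.750, 54.500°) → follower=(28.500, 8.000, 90.000°)

17.250 4.250 38.500
21.500 10.500 121.000
21.500 10.500 121.000
25.250 5.250 35.500
28.500 8.000 90.000


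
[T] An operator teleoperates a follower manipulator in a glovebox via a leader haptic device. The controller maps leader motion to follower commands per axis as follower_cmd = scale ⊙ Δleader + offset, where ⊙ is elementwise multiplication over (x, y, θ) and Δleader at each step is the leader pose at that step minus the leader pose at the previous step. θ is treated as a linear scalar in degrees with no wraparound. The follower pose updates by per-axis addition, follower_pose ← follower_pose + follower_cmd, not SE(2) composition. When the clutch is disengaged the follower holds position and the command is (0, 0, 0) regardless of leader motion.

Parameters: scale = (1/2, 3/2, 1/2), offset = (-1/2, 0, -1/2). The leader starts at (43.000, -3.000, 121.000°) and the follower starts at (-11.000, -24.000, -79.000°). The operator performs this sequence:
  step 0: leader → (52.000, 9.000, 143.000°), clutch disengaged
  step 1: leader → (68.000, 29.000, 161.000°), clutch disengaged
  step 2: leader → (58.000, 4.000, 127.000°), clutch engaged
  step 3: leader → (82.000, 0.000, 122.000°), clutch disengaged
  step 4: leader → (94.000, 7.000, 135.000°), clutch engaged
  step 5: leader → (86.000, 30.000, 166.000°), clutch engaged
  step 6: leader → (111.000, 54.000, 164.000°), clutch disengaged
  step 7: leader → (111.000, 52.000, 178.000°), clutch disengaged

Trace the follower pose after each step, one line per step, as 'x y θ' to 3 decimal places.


-11.000 -24.000 -79.000
-11.000 -24.000 -79.000
-16.500 -61.500 -96.500
-16.500 -61.500 -96.500
-11.000 -51.000 -90.500
-15.500 -16.500 -75.500
-15.500 -16.500 -75.500
-15.500 -16.500 -75.500

step 0: Δleader=(9.000, 12.000, 22.000°), disengaged; cmd=(0,0,0) → follower holds at (-11.000, -24.000, -79.000°)
step 1: Δleader=(16.000, 20.000, 18.000°), disengaged; cmd=(0,0,0) → follower holds at (-11.000, -24.000, -79.000°)
step 2: Δleader=(-10.000, -25.000, -34.000°), engaged; cmd=(-5.500, -37.500, -17.500°) → follower=(-16.500, -61.500, -96.500°)
step 3: Δleader=(24.000, -4.000, -5.000°), disengaged; cmd=(0,0,0) → follower holds at (-16.500, -61.500, -96.500°)
step 4: Δleader=(12.000, 7.000, 13.000°), engaged; cmd=(5.500, 10.500, 6.000°) → follower=(-11.000, -51.000, -90.500°)
step 5: Δleader=(-8.000, 23.000, 31.000°), engaged; cmd=(-4.500, 34.500, 15.000°) → follower=(-15.500, -16.500, -75.500°)
step 6: Δleader=(25.000, 24.000, -2.000°), disengaged; cmd=(0,0,0) → follower holds at (-15.500, -16.500, -75.500°)
step 7: Δleader=(0.000, -2.000, 14.000°), disengaged; cmd=(0,0,0) → follower holds at (-15.500, -16.500, -75.500°)


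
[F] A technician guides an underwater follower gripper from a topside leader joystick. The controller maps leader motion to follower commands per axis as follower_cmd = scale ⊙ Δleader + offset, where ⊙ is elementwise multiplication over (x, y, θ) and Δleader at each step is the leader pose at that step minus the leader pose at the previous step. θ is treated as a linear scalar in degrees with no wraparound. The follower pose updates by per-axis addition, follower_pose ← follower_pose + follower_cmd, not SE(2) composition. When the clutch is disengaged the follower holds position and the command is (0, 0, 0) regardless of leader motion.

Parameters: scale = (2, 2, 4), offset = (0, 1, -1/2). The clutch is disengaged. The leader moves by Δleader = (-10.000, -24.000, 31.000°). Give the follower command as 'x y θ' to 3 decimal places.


0.000 0.000 0.000

clutch disengaged → follower holds; cmd = (0, 0, 0)


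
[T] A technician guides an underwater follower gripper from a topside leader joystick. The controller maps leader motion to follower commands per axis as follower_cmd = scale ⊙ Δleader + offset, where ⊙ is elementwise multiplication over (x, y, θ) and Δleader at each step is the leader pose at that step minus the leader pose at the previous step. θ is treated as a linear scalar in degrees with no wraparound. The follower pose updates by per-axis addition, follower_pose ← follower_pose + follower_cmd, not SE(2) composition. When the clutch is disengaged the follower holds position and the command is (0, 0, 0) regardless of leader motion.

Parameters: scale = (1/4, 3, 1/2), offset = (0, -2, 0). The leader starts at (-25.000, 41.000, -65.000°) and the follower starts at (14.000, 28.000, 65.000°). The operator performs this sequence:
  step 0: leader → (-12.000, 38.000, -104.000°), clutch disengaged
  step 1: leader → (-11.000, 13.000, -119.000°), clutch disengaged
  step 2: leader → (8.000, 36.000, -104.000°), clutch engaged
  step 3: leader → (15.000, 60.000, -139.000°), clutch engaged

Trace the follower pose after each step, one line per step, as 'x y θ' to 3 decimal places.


step 0: Δleader=(13.000, -3.000, -39.000°), disengaged; cmd=(0,0,0) → follower holds at (14.000, 28.000, 65.000°)
step 1: Δleader=(1.000, -25.000, -15.000°), disengaged; cmd=(0,0,0) → follower holds at (14.000, 28.000, 65.000°)
step 2: Δleader=(19.000, 23.000, 15.000°), engaged; cmd=(4.750, 67.000, 7.500°) → follower=(18.750, 95.000, 72.500°)
step 3: Δleader=(7.000, 24.000, -35.000°), engaged; cmd=(1.750, 70.000, -17.500°) → follower=(20.500, 165.000, 55.000°)

14.000 28.000 65.000
14.000 28.000 65.000
18.750 95.000 72.500
20.500 165.000 55.000


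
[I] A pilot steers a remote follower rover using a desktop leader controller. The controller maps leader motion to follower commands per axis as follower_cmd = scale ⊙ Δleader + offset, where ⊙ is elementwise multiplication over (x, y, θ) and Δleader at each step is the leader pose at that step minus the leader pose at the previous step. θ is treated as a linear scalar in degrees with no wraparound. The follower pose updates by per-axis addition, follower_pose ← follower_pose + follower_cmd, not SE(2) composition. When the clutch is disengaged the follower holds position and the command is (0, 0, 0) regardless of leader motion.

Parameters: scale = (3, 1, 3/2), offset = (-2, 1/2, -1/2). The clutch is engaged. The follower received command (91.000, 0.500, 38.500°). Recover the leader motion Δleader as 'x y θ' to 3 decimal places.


31.000 0.000 26.000

axis x: (91.000 − -2) / (3) = 31.000
axis y: (0.500 − 1/2) / (1) = 0.000
axis θ: (38.500 − -1/2) / (3/2) = 26.000


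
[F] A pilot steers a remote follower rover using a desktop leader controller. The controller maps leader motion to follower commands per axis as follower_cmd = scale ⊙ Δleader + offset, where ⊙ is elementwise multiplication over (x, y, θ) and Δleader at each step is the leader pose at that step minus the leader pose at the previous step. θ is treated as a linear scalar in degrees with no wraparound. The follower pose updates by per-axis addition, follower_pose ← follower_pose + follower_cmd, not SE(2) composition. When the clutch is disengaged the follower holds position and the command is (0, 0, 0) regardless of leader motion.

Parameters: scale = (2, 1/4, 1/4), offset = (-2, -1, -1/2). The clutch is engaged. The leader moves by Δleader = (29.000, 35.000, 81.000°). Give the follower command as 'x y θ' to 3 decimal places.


axis x: 2·29.000 + -2 = 56.000
axis y: 1/4·35.000 + -1 = 7.750
axis θ: 1/4·81.000 + -1/2 = 19.750

56.000 7.750 19.750


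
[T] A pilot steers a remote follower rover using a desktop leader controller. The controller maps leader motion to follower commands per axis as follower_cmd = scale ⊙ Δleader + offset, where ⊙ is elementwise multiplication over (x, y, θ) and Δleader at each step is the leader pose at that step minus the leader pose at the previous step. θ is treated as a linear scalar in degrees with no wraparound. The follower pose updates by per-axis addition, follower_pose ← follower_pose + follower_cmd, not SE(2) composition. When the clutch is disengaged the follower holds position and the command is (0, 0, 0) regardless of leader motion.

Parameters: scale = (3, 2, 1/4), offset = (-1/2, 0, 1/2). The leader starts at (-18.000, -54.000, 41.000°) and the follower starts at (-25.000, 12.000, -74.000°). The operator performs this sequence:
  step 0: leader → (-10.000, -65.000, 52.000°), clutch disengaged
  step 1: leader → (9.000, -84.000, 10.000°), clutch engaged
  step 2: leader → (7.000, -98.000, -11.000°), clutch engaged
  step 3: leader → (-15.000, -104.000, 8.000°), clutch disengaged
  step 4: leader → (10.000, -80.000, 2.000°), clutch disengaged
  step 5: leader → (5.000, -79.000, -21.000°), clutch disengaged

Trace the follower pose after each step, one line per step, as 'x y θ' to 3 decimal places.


step 0: Δleader=(8.000, -11.000, 11.000°), disengaged; cmd=(0,0,0) → follower holds at (-25.000, 12.000, -74.000°)
step 1: Δleader=(19.000, -19.000, -42.000°), engaged; cmd=(56.500, -38.000, -10.000°) → follower=(31.500, -26.000, -84.000°)
step 2: Δleader=(-2.000, -14.000, -21.000°), engaged; cmd=(-6.500, -28.000, -4.750°) → follower=(25.000, -54.000, -88.750°)
step 3: Δleader=(-22.000, -6.000, 19.000°), disengaged; cmd=(0,0,0) → follower holds at (25.000, -54.000, -88.750°)
step 4: Δleader=(25.000, 24.000, -6.000°), disengaged; cmd=(0,0,0) → follower holds at (25.000, -54.000, -88.750°)
step 5: Δleader=(-5.000, 1.000, -23.000°), disengaged; cmd=(0,0,0) → follower holds at (25.000, -54.000, -88.750°)

-25.000 12.000 -74.000
31.500 -26.000 -84.000
25.000 -54.000 -88.750
25.000 -54.000 -88.750
25.000 -54.000 -88.750
25.000 -54.000 -88.750


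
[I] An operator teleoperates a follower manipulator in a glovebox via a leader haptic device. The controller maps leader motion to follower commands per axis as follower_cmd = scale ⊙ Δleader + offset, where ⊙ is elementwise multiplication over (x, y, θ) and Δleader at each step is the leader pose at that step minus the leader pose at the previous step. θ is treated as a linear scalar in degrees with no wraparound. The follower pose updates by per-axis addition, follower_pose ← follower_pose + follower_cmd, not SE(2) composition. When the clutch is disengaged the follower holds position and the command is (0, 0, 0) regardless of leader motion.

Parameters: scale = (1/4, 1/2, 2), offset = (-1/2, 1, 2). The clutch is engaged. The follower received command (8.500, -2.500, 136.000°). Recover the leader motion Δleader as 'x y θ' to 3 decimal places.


axis x: (8.500 − -1/2) / (1/4) = 36.000
axis y: (-2.500 − 1) / (1/2) = -7.000
axis θ: (136.000 − 2) / (2) = 67.000

36.000 -7.000 67.000


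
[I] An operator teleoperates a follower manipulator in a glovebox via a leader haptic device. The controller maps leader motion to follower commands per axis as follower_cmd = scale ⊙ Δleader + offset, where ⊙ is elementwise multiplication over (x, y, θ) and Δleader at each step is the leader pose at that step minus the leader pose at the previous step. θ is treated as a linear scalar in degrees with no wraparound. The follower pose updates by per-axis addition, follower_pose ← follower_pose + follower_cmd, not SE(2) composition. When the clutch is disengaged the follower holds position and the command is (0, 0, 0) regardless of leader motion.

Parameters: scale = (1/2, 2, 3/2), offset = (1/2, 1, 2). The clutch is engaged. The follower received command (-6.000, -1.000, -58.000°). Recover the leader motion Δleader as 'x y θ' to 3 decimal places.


axis x: (-6.000 − 1/2) / (1/2) = -13.000
axis y: (-1.000 − 1) / (2) = -1.000
axis θ: (-58.000 − 2) / (3/2) = -40.000

-13.000 -1.000 -40.000


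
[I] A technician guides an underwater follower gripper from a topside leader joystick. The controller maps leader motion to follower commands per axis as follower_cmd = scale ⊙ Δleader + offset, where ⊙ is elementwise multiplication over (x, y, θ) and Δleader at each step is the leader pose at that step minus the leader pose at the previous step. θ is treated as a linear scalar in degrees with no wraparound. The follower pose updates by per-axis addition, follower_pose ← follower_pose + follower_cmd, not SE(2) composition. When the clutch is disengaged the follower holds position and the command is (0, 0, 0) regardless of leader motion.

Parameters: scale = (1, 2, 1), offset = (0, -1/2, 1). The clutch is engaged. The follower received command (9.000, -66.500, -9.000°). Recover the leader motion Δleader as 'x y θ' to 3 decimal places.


axis x: (9.000 − 0) / (1) = 9.000
axis y: (-66.500 − -1/2) / (2) = -33.000
axis θ: (-9.000 − 1) / (1) = -10.000

9.000 -33.000 -10.000


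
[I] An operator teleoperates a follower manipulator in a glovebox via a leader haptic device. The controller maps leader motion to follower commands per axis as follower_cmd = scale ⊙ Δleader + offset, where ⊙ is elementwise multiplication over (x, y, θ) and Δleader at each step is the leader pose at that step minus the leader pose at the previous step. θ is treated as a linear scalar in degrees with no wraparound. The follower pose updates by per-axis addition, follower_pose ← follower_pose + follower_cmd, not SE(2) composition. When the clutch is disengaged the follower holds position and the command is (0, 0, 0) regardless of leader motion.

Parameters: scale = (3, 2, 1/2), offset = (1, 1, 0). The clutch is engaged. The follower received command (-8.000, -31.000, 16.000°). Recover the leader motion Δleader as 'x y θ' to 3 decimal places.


-3.000 -16.000 32.000

axis x: (-8.000 − 1) / (3) = -3.000
axis y: (-31.000 − 1) / (2) = -16.000
axis θ: (16.000 − 0) / (1/2) = 32.000


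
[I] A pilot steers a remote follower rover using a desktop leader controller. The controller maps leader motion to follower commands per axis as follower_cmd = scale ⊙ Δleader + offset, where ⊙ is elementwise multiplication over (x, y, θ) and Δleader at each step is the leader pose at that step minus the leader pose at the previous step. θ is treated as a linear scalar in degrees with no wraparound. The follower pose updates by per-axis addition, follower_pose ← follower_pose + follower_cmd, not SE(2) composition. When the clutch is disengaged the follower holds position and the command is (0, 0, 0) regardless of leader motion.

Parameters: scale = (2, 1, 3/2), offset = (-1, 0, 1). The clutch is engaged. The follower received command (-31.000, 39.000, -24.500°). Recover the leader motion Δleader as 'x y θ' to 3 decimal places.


axis x: (-31.000 − -1) / (2) = -15.000
axis y: (39.000 − 0) / (1) = 39.000
axis θ: (-24.500 − 1) / (3/2) = -17.000

-15.000 39.000 -17.000


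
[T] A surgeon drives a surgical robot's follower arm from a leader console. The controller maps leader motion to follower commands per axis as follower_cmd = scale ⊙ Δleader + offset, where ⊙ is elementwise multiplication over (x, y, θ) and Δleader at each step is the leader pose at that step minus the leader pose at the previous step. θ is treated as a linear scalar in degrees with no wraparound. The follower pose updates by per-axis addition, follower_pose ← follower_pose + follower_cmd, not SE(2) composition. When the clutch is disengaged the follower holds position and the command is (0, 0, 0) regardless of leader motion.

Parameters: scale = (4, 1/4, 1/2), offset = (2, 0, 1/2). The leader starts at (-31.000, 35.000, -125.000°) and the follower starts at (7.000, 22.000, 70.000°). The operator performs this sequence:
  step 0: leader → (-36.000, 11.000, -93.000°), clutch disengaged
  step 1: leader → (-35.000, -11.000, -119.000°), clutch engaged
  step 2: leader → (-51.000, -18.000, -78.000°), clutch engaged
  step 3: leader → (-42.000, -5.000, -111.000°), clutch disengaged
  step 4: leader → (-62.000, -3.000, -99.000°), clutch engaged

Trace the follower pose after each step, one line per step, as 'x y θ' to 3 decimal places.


7.000 22.000 70.000
13.000 16.500 57.500
-49.000 14.750 78.500
-49.000 14.750 78.500
-127.000 15.250 85.000

step 0: Δleader=(-5.000, -24.000, 32.000°), disengaged; cmd=(0,0,0) → follower holds at (7.000, 22.000, 70.000°)
step 1: Δleader=(1.000, -22.000, -26.000°), engaged; cmd=(6.000, -5.500, -12.500°) → follower=(13.000, 16.500, 57.500°)
step 2: Δleader=(-16.000, -7.000, 41.000°), engaged; cmd=(-62.000, -1.750, 21.000°) → follower=(-49.000, 14.750, 78.500°)
step 3: Δleader=(9.000, 13.000, -33.000°), disengaged; cmd=(0,0,0) → follower holds at (-49.000, 14.750, 78.500°)
step 4: Δleader=(-20.000, 2.000, 12.000°), engaged; cmd=(-78.000, 0.500, 6.500°) → follower=(-127.000, 15.250, 85.000°)


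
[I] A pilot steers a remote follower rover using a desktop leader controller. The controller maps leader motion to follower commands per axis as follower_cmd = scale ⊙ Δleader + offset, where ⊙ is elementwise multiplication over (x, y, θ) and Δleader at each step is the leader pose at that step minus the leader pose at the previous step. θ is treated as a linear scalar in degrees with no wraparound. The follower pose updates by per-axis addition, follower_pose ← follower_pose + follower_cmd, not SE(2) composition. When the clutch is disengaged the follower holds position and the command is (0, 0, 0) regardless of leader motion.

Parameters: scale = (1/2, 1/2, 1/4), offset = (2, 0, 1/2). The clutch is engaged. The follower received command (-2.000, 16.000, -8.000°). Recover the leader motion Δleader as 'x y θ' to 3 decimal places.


axis x: (-2.000 − 2) / (1/2) = -8.000
axis y: (16.000 − 0) / (1/2) = 32.000
axis θ: (-8.000 − 1/2) / (1/4) = -34.000

-8.000 32.000 -34.000


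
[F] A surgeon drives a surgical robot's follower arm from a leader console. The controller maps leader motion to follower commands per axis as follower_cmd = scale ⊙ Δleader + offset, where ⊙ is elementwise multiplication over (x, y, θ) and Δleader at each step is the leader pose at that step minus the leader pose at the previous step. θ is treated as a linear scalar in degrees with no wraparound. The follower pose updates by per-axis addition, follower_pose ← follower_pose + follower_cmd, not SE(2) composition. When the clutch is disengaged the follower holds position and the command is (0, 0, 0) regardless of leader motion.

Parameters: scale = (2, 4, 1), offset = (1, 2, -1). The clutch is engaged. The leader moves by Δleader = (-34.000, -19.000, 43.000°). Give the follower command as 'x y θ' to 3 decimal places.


axis x: 2·-34.000 + 1 = -67.000
axis y: 4·-19.000 + 2 = -74.000
axis θ: 1·43.000 + -1 = 42.000

-67.000 -74.000 42.000


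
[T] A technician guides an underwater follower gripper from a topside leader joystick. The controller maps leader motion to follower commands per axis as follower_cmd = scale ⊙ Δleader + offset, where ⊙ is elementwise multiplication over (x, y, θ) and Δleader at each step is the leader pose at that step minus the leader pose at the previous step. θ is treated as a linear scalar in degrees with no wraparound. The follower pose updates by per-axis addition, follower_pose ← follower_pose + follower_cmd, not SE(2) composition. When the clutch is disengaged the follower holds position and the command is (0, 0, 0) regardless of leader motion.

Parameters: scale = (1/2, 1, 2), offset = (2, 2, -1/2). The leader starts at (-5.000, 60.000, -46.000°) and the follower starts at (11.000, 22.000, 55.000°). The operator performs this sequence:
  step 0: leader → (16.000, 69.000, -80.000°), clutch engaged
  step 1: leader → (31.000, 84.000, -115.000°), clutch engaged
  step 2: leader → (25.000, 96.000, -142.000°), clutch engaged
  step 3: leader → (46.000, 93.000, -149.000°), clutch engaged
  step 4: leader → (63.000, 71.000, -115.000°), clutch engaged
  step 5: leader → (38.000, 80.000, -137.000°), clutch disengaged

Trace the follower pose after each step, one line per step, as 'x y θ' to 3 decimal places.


step 0: Δleader=(21.000, 9.000, -34.000°), engaged; cmd=(12.500, 11.000, -68.500°) → follower=(23.500, 33.000, -13.500°)
step 1: Δleader=(15.000, 15.000, -35.000°), engaged; cmd=(9.500, 17.000, -70.500°) → follower=(33.000, 50.000, -84.000°)
step 2: Δleader=(-6.000, 12.000, -27.000°), engaged; cmd=(-1.000, 14.000, -54.500°) → follower=(32.000, 64.000, -138.500°)
step 3: Δleader=(21.000, -3.000, -7.000°), engaged; cmd=(12.500, -1.000, -14.500°) → follower=(44.500, 63.000, -153.000°)
step 4: Δleader=(17.000, -22.000, 34.000°), engaged; cmd=(10.500, -20.000, 67.500°) → follower=(55.000, 43.000, -85.500°)
step 5: Δleader=(-25.000, 9.000, -22.000°), disengaged; cmd=(0,0,0) → follower holds at (55.000, 43.000, -85.500°)

23.500 33.000 -13.500
33.000 50.000 -84.000
32.000 64.000 -138.500
44.500 63.000 -153.000
55.000 43.000 -85.500
55.000 43.000 -85.500


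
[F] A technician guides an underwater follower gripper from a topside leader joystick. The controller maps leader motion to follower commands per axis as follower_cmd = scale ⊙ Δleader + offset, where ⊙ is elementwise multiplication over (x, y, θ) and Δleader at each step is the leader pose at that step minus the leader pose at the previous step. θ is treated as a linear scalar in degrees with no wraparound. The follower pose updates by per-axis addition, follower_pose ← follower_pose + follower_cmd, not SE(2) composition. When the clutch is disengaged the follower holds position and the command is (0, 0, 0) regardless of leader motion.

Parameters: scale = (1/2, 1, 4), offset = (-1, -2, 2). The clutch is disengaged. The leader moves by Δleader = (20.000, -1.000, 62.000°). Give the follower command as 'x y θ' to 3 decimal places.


0.000 0.000 0.000

clutch disengaged → follower holds; cmd = (0, 0, 0)


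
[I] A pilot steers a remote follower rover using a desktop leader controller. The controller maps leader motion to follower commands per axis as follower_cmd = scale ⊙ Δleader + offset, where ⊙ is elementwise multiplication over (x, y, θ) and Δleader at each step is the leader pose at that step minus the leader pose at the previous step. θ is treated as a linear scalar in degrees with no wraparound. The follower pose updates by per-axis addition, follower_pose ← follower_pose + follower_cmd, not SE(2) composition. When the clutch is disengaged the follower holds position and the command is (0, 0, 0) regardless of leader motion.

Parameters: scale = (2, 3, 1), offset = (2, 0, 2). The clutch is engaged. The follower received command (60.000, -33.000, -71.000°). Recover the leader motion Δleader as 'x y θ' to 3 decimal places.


axis x: (60.000 − 2) / (2) = 29.000
axis y: (-33.000 − 0) / (3) = -11.000
axis θ: (-71.000 − 2) / (1) = -73.000

29.000 -11.000 -73.000


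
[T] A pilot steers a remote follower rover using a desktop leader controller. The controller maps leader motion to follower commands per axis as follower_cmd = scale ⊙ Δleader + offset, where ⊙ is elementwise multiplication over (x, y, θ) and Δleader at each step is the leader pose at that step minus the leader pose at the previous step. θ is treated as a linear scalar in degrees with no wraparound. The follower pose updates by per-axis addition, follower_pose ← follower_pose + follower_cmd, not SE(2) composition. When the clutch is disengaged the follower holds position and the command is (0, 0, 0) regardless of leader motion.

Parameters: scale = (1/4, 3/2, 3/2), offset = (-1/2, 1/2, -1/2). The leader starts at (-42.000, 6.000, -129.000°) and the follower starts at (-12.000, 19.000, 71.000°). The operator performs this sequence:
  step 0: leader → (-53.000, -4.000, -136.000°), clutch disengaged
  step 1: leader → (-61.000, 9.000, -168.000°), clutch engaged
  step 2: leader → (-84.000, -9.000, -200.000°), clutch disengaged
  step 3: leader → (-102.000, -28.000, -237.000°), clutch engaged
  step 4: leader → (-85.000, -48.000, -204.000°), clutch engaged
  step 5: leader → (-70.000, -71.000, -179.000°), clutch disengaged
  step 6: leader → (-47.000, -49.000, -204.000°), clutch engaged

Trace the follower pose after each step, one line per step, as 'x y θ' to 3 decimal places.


-12.000 19.000 71.000
-14.500 39.000 22.500
-14.500 39.000 22.500
-19.500 11.000 -33.500
-15.750 -18.500 15.500
-15.750 -18.500 15.500
-10.500 15.000 -22.500

step 0: Δleader=(-11.000, -10.000, -7.000°), disengaged; cmd=(0,0,0) → follower holds at (-12.000, 19.000, 71.000°)
step 1: Δleader=(-8.000, 13.000, -32.000°), engaged; cmd=(-2.500, 20.000, -48.500°) → follower=(-14.500, 39.000, 22.500°)
step 2: Δleader=(-23.000, -18.000, -32.000°), disengaged; cmd=(0,0,0) → follower holds at (-14.500, 39.000, 22.500°)
step 3: Δleader=(-18.000, -19.000, -37.000°), engaged; cmd=(-5.000, -28.000, -56.000°) → follower=(-19.500, 11.000, -33.500°)
step 4: Δleader=(17.000, -20.000, 33.000°), engaged; cmd=(3.750, -29.500, 49.000°) → follower=(-15.750, -18.500, 15.500°)
step 5: Δleader=(15.000, -23.000, 25.000°), disengaged; cmd=(0,0,0) → follower holds at (-15.750, -18.500, 15.500°)
step 6: Δleader=(23.000, 22.000, -25.000°), engaged; cmd=(5.250, 33.500, -38.000°) → follower=(-10.500, 15.000, -22.500°)


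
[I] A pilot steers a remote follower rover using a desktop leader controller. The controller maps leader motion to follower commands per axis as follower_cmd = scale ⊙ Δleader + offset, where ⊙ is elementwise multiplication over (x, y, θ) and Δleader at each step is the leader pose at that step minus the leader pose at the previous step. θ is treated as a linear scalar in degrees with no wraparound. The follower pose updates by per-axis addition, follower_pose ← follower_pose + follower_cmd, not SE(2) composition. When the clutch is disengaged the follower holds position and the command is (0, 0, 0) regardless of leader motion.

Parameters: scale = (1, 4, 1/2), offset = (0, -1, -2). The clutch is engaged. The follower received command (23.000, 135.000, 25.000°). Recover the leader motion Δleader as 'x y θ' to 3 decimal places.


23.000 34.000 54.000

axis x: (23.000 − 0) / (1) = 23.000
axis y: (135.000 − -1) / (4) = 34.000
axis θ: (25.000 − -2) / (1/2) = 54.000
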